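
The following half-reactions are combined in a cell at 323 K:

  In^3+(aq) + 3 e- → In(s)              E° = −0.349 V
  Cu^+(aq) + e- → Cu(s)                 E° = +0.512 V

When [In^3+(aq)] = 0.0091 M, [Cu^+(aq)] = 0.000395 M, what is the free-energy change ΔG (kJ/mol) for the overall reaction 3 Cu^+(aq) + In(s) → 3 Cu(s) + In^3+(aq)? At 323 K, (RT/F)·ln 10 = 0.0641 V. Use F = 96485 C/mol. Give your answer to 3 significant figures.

E°cell = +0.512 − (−0.349) = +0.861 V; the balanced reaction transfers n = 3 electrons.
Here Q = [In^3+(aq)] / [Cu^+(aq)]^3 = 1.48×10^8 (log Q = 8.169), giving E = +0.861 − (0.0641/3)·(8.169) = +0.6865 V.
Then ΔG = −nFE = −3 × 96485 × +0.6865 J/mol = −199 kJ/mol.

−199 kJ/mol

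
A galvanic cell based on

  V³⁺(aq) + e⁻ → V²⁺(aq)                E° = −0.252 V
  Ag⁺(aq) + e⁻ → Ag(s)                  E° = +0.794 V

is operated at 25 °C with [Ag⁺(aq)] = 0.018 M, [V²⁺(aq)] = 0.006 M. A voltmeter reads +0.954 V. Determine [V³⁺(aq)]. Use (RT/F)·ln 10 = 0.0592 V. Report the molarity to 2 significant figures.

0.0039 M

Ag⁺/Ag is the cathode (higher E°); E°cell = +0.794 − (−0.252) = +1.046 V with n = 1.
From the Nernst equation, log Q = n(E° − E)/0.0592 = 1·(+1.046 − (+0.954))/0.0592 = 1.554.
The balanced reaction is Ag⁺(aq) + V²⁺(aq) → Ag(s) + V³⁺(aq), so Q = [V³⁺(aq)] / ([Ag⁺(aq)]·[V²⁺(aq)]).
Substituting the known concentrations and solving, log [V³⁺(aq)] = −2.413 and [V³⁺(aq)] = 0.0039 M.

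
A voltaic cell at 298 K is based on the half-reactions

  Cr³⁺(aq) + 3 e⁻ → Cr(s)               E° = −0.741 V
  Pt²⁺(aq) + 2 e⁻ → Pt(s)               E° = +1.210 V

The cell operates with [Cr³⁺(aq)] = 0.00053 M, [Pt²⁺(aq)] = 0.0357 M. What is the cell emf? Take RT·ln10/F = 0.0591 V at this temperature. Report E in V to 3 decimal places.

+1.973 V

Since E°(Pt²⁺/Pt) > E°(Cr³⁺/Cr), Pt²⁺/Pt serves as the cathode.
E°cell = +1.210 − (−0.741) = +1.951 V, with n = 6 electrons transferred.
Balancing gives 3 Pt²⁺(aq) + 2 Cr(s) → 3 Pt(s) + 2 Cr³⁺(aq); hence Q = [Cr³⁺(aq)]^2 / [Pt²⁺(aq)]^3 = 0.00617 (log Q = −2.209).
E = E° − (0.0591/n)·log Q = +1.951 − (0.0591/6)(−2.209) = +1.973 V.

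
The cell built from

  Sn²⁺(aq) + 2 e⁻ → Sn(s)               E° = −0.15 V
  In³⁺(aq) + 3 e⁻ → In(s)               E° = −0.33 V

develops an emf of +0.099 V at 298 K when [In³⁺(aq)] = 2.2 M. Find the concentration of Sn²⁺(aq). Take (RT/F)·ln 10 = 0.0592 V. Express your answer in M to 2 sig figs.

0.0031 M

With Sn²⁺/Sn at the cathode and In³⁺/In at the anode, E°cell = −0.15 − (−0.33) = +0.18 V (n = 6).
Since E = E° − (0.0592/n)·log Q, log Q = n(E° − E)/0.0592 = 8.209.
Balancing electrons gives 3 Sn²⁺(aq) + 2 In(s) → 3 Sn(s) + 2 In³⁺(aq); thus Q = [In³⁺(aq)]^2 / [Sn²⁺(aq)]^3.
Substituting the known concentrations and solving, log [Sn²⁺(aq)] = −2.508 and [Sn²⁺(aq)] = 0.0031 M.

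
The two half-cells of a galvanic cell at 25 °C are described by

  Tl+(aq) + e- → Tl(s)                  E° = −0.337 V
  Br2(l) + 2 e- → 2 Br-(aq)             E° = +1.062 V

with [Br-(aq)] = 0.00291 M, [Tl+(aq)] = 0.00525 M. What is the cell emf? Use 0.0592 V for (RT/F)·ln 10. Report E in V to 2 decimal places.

The Br₂/Br⁻ couple has the more positive E°, so it is the cathode; Tl⁺/Tl is the anode.
E°cell = +1.062 − (−0.337) = +1.399 V, with n = 2 electrons transferred.
Balancing gives Br2(l) + 2 Tl(s) → 2 Br-(aq) + 2 Tl+(aq); hence Q = [Br-(aq)]^2·[Tl+(aq)]^2 = 2.33×10^−10 (log Q = −9.632).
By the Nernst equation, E = +1.399 − (0.0592/2)·(−9.632) = +1.68 V.

+1.68 V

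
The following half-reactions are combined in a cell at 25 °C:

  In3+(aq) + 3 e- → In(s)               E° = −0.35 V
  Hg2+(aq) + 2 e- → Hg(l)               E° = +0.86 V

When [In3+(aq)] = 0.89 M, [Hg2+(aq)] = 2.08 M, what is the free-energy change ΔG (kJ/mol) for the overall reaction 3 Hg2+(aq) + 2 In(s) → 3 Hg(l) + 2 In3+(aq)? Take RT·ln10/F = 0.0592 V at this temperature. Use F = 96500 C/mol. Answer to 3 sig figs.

The standard cell potential is +0.86 − (−0.35) = +1.21 V, with n = 6 electrons in the balanced equation.
Q = [In3+(aq)]^2 / [Hg2+(aq)]^3 = 0.088, so log Q = −1.055 and E = +1.21 − (0.0592/6)(−1.055) = +1.2204 V.
Finally ΔG = −nFE = −(6)(96500 C/mol)(+1.2204 V) = −707 kJ/mol.

−707 kJ/mol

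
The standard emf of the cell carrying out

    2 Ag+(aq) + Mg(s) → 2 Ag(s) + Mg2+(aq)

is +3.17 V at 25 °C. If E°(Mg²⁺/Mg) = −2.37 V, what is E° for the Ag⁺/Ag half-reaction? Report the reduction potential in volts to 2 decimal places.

+0.80 V

In the reaction as written the Ag⁺/Ag couple is reduced (cathode) and Mg²⁺/Mg is oxidized (anode), so E°cell = E°(Ag⁺/Ag) − E°(Mg²⁺/Mg).
E°(Ag⁺/Ag) = E°cell + E°(anode) = +3.17 + (−2.37) = +0.80 V.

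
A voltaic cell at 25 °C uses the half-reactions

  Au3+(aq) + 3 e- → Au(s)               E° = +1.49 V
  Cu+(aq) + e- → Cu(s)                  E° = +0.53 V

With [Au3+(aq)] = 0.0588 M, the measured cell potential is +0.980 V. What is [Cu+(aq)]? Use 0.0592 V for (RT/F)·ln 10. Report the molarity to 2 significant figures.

With Au³⁺/Au at the cathode and Cu⁺/Cu at the anode, E°cell = +1.49 − (+0.53) = +0.96 V (n = 3).
Since E = E° − (0.0592/n)·log Q, log Q = n(E° − E)/0.0592 = −1.014.
For Au3+(aq) + 3 Cu(s) → Au(s) + 3 Cu+(aq), the reaction quotient is Q = [Cu+(aq)]^3 / [Au3+(aq)].
Solving for the unknown gives log [Cu+(aq)] = −0.748, so [Cu+(aq)] ≈ 0.18 M.

0.18 M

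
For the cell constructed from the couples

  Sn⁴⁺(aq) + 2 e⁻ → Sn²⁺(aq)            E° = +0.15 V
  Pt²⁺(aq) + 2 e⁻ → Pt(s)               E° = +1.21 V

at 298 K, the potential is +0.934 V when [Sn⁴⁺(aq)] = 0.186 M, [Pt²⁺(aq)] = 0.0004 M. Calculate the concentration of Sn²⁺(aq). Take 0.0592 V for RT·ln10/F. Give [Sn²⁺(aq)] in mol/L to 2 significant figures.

Pt²⁺/Pt is the cathode (higher E°); E°cell = +1.21 − (+0.15) = +1.06 V with n = 2.
From the Nernst equation, log Q = n(E° − E)/0.0592 = 2·(+1.06 − (+0.934))/0.0592 = 4.257.
The balanced reaction is Pt²⁺(aq) + Sn²⁺(aq) → Pt(s) + Sn⁴⁺(aq), so Q = [Sn⁴⁺(aq)] / ([Pt²⁺(aq)]·[Sn²⁺(aq)]).
Isolating [Sn²⁺(aq)] in Q = 10^{4.257} yields log [Sn²⁺(aq)] = −1.590, i.e. 0.026 M.

0.026 M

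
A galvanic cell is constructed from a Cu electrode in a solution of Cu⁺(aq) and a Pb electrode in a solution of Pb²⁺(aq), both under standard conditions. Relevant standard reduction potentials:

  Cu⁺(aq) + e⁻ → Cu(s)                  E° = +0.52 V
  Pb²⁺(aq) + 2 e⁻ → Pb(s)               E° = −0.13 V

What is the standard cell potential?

+0.65 V

The Cu⁺/Cu couple has the higher E°, so Cu ion is reduced (cathode) and Pb is oxidized (anode).
E°cell = E°(cathode) − E°(anode) = +0.52 − (−0.13) = +0.65 V.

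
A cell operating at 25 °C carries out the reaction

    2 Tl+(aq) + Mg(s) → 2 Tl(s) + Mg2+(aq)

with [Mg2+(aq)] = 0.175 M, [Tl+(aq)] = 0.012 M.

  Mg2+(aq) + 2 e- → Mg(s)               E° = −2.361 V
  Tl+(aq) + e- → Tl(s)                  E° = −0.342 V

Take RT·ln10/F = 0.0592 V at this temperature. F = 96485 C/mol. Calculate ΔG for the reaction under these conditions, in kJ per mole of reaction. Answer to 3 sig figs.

−372 kJ/mol

E°cell = −0.342 − (−2.361) = +2.019 V; the balanced reaction transfers n = 2 electrons.
The reaction quotient is [Mg2+(aq)] / [Tl+(aq)]^2 = 1.22×10^3; by Nernst, E = +2.019 − (0.0592/2)(3.085) = +1.9277 V.
Then ΔG = −nFE = −2 × 96485 × +1.9277 J/mol = −372 kJ/mol.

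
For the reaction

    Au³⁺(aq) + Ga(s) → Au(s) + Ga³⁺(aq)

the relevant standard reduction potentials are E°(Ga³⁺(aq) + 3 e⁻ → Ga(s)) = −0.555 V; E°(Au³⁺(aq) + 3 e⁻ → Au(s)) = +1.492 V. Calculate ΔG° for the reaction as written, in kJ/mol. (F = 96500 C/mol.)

−593 kJ/mol

In the reaction as written Au³⁺(aq) is reduced, so the Au³⁺/Au couple is the cathode and Ga³⁺/Ga is the anode.
E°cell = +1.492 − (−0.555) = +2.047 V; balancing electrons gives n = 3.
ΔG° = −nFE°cell = −(3)(96500)(+2.047) J/mol = −593 kJ/mol.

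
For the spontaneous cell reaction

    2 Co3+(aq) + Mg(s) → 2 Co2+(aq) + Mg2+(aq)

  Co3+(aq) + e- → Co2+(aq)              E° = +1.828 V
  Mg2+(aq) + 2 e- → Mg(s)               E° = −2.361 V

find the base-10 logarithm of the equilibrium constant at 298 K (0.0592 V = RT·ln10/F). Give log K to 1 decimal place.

log K = 141.5

The Co³⁺/Co²⁺ couple is reduced (cathode); E°cell = +1.828 − (−2.361) = +4.189 V with n = 2.
At equilibrium E = 0, so log K = nE°cell / 0.0592 = (2)(+4.189) / 0.0592 = 141.5.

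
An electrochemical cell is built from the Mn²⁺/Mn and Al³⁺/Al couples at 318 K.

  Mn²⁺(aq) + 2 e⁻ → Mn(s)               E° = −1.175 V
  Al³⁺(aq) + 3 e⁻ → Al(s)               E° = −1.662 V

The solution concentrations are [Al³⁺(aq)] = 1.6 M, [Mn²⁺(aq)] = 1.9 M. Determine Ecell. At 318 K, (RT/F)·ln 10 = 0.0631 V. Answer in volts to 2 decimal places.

+0.49 V

Since E°(Mn²⁺/Mn) > E°(Al³⁺/Al), Mn²⁺/Mn serves as the cathode.
E°cell = E°cat − E°an = −1.175 − (−1.662) = +0.487 V; n = 6.
Balancing gives 3 Mn²⁺(aq) + 2 Al(s) → 3 Mn(s) + 2 Al³⁺(aq); hence Q = [Al³⁺(aq)]^2 / [Mn²⁺(aq)]^3 = 0.373 (log Q = −0.428).
Applying E = E° − (RT ln10/nF)·log Q gives +0.487 − (0.0631/6)(−0.428) = +0.49 V.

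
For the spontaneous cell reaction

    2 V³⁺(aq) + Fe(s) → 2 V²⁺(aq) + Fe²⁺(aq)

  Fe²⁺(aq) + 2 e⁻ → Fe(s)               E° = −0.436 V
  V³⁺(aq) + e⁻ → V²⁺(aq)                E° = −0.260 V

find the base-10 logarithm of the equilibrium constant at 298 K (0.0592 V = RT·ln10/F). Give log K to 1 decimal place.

The V³⁺/V²⁺ couple is reduced (cathode); E°cell = −0.260 − (−0.436) = +0.176 V with n = 2.
At equilibrium E = 0, so log K = nE°cell / 0.0592 = (2)(+0.176) / 0.0592 = 5.9.

log K = 5.9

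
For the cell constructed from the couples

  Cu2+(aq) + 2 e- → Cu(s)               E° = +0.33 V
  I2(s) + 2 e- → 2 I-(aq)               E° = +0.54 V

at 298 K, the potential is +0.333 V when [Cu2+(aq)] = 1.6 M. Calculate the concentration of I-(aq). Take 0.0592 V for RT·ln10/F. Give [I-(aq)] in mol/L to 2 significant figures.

The I₂/I⁻ couple has the larger reduction potential, so it is the cathode: E°cell = +0.54 − (+0.33) = +0.21 V and n = 2.
Rearranging E = E° − (0.0592/n)·log Q gives log Q = 2(+0.21 − (+0.333))/0.0592 = −4.155.
The balanced reaction is I2(s) + Cu(s) → 2 I-(aq) + Cu2+(aq), so Q = [I-(aq)]^2·[Cu2+(aq)].
Substituting the known concentrations and solving, log [I-(aq)] = −2.180 and [I-(aq)] = 0.0066 M.

0.0066 M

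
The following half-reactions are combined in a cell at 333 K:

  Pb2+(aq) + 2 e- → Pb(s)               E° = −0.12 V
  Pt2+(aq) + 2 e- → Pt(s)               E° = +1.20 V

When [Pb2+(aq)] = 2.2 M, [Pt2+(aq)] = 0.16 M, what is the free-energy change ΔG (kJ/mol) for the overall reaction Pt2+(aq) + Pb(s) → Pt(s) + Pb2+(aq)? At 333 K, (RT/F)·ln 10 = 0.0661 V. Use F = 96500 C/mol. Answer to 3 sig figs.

−248 kJ/mol

E°cell = +1.20 − (−0.12) = +1.32 V; the balanced reaction transfers n = 2 electrons.
Here Q = [Pb2+(aq)] / [Pt2+(aq)] = 13.8 (log Q = 1.138), giving E = +1.32 − (0.0661/2)·(1.138) = +1.2824 V.
Finally ΔG = −nFE = −(2)(96500 C/mol)(+1.2824 V) = −248 kJ/mol.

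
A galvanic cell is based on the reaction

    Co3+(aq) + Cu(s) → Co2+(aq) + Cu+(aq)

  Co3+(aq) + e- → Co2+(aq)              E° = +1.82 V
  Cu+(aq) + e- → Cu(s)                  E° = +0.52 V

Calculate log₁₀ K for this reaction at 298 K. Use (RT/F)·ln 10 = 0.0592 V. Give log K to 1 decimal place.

log K = 22.0

The Co³⁺/Co²⁺ couple is reduced (cathode); E°cell = +1.82 − (+0.52) = +1.30 V with n = 1.
At equilibrium E = 0, so log K = nE°cell / 0.0592 = (1)(+1.30) / 0.0592 = 22.0.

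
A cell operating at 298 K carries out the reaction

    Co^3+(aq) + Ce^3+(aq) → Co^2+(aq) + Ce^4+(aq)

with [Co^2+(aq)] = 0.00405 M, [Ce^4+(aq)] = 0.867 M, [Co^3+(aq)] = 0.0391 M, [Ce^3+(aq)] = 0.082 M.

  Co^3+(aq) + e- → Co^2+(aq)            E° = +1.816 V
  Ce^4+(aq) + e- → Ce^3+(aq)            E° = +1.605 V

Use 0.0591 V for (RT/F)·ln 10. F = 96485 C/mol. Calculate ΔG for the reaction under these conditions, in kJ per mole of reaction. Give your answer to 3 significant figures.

E°cell = +1.816 − (+1.605) = +0.211 V; the balanced reaction transfers n = 1 electron.
Here Q = ([Co^2+(aq)]·[Ce^4+(aq)]) / ([Co^3+(aq)]·[Ce^3+(aq)]) = 1.1 (log Q = 0.039), giving E = +0.211 − (0.0591/1)·(0.039) = +0.2087 V.
Finally ΔG = −nFE = −(1)(96485 C/mol)(+0.2087 V) = −20.1 kJ/mol.

−20.1 kJ/mol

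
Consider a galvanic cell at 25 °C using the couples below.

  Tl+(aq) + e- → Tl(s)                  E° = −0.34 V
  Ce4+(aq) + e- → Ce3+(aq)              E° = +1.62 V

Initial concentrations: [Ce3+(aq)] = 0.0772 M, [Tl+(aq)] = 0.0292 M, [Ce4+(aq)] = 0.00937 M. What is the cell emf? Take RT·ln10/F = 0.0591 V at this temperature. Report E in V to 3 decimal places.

The Ce⁴⁺/Ce³⁺ couple has the more positive E°, so it is the cathode; Tl⁺/Tl is the anode.
E°cell = E°cat − E°an = +1.62 − (−0.34) = +1.96 V; n = 1.
For the overall reaction Ce4+(aq) + Tl(s) → Ce3+(aq) + Tl+(aq), Q = ([Ce3+(aq)]·[Tl+(aq)]) / [Ce4+(aq)] = 0.241, giving log Q = −0.619.
E = E° − (0.0591/n)·log Q = +1.96 − (0.0591/1)(−0.619) = +1.997 V.

+1.997 V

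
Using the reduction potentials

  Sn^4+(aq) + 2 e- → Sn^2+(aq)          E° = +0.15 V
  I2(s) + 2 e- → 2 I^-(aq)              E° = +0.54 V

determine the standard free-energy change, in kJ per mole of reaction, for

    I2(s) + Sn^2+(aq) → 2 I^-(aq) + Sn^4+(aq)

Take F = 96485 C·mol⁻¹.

In the reaction as written I2(s) is reduced, so the I₂/I⁻ couple is the cathode and Sn⁴⁺/Sn²⁺ is the anode.
E°cell = +0.54 − (+0.15) = +0.39 V; balancing electrons gives n = 2.
ΔG° = −nFE°cell = −(2)(96485)(+0.39) J/mol = −75.3 kJ/mol.

−75.3 kJ/mol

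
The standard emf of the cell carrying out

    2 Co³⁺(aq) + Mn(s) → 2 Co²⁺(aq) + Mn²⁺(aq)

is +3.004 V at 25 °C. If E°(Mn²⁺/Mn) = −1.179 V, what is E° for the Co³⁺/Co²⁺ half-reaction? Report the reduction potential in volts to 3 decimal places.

In the reaction as written the Co³⁺/Co²⁺ couple is reduced (cathode) and Mn²⁺/Mn is oxidized (anode), so E°cell = E°(Co³⁺/Co²⁺) − E°(Mn²⁺/Mn).
E°(Co³⁺/Co²⁺) = E°cell + E°(anode) = +3.004 + (−1.179) = +1.825 V.

+1.825 V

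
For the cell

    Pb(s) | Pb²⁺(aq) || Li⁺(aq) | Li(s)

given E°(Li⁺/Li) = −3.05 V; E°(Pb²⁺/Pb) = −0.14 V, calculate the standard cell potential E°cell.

−2.91 V

By convention the left-hand electrode in cell notation is the anode (oxidation) and the right-hand electrode is the cathode (reduction).
E°cell = E°(right) − E°(left) = −3.05 − (−0.14) = −2.91 V.
The negative sign shows that, as written, the cell would require an external voltage to drive the reaction.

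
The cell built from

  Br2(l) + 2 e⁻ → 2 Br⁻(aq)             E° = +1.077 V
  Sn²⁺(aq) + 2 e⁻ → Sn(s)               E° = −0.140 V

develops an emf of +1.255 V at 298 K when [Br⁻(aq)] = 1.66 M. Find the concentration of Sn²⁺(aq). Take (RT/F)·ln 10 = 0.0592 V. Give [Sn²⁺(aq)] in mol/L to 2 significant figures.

0.019 M

The Br₂/Br⁻ couple has the larger reduction potential, so it is the cathode: E°cell = +1.077 − (−0.140) = +1.217 V and n = 2.
From the Nernst equation, log Q = n(E° − E)/0.0592 = 2·(+1.217 − (+1.255))/0.0592 = −1.284.
Balancing electrons gives Br2(l) + Sn(s) → 2 Br⁻(aq) + Sn²⁺(aq); thus Q = [Br⁻(aq)]^2·[Sn²⁺(aq)].
Substituting the known concentrations and solving, log [Sn²⁺(aq)] = −1.724 and [Sn²⁺(aq)] = 0.019 M.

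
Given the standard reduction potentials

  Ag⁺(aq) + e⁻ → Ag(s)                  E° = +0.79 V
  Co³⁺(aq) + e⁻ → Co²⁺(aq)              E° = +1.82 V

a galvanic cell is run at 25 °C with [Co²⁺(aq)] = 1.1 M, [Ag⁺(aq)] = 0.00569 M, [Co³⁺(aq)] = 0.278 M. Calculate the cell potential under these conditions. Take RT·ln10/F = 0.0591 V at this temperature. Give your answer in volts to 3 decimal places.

+1.127 V

Co³⁺/Co²⁺ is reduced (cathode, E° = +1.82 V) and Ag⁺/Ag is oxidized (anode).
E°cell = +1.82 − (+0.79) = +1.03 V, with n = 1 electron transferred.
Balancing gives Co³⁺(aq) + Ag(s) → Co²⁺(aq) + Ag⁺(aq); hence Q = ([Co²⁺(aq)]·[Ag⁺(aq)]) / [Co³⁺(aq)] = 0.0225 (log Q = −1.648).
Applying E = E° − (RT ln10/nF)·log Q gives +1.03 − (0.0591/1)(−1.648) = +1.127 V.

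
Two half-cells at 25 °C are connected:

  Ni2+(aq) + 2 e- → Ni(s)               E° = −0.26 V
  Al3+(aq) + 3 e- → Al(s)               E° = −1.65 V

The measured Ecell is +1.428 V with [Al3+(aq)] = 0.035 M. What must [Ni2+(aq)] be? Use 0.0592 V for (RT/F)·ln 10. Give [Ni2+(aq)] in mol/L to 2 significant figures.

2.1 M

Ni²⁺/Ni is the cathode (higher E°); E°cell = −0.26 − (−1.65) = +1.39 V with n = 6.
Since E = E° − (0.0592/n)·log Q, log Q = n(E° − E)/0.0592 = −3.851.
For 3 Ni2+(aq) + 2 Al(s) → 3 Ni(s) + 2 Al3+(aq), the reaction quotient is Q = [Al3+(aq)]^2 / [Ni2+(aq)]^3.
Solving for the unknown gives log [Ni2+(aq)] = 0.313, so [Ni2+(aq)] ≈ 2.1 M.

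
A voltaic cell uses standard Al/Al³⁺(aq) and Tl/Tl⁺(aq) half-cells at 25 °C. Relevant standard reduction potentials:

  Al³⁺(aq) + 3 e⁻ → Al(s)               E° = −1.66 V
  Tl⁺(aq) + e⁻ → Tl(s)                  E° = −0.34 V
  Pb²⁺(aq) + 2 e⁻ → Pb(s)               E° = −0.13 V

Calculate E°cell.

The Tl⁺/Tl couple has the higher E°, so Tl ion is reduced (cathode) and Al is oxidized (anode).
E°cell = E°(cathode) − E°(anode) = −0.34 − (−1.66) = +1.32 V.

+1.32 V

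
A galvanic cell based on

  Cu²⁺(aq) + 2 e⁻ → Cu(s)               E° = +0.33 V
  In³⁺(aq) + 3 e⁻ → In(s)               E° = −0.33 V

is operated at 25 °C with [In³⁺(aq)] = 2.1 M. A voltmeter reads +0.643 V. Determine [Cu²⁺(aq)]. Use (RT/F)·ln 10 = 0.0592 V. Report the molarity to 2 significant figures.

0.44 M

With Cu²⁺/Cu at the cathode and In³⁺/In at the anode, E°cell = +0.33 − (−0.33) = +0.66 V (n = 6).
From the Nernst equation, log Q = n(E° − E)/0.0592 = 6·(+0.66 − (+0.643))/0.0592 = 1.723.
For 3 Cu²⁺(aq) + 2 In(s) → 3 Cu(s) + 2 In³⁺(aq), the reaction quotient is Q = [In³⁺(aq)]^2 / [Cu²⁺(aq)]^3.
Substituting the known concentrations and solving, log [Cu²⁺(aq)] = −0.360 and [Cu²⁺(aq)] = 0.44 M.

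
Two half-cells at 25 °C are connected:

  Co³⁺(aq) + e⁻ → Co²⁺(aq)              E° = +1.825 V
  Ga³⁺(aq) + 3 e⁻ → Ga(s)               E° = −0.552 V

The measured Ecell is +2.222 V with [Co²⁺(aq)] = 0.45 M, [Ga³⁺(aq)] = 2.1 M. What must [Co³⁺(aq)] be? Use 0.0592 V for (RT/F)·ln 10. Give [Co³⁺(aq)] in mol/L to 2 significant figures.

0.0014 M

With Co³⁺/Co²⁺ at the cathode and Ga³⁺/Ga at the anode, E°cell = +1.825 − (−0.552) = +2.377 V (n = 3).
Since E = E° − (0.0592/n)·log Q, log Q = n(E° − E)/0.0592 = 7.855.
For 3 Co³⁺(aq) + Ga(s) → 3 Co²⁺(aq) + Ga³⁺(aq), the reaction quotient is Q = ([Co²⁺(aq)]^3·[Ga³⁺(aq)]) / [Co³⁺(aq)]^3.
Solving for the unknown gives log [Co³⁺(aq)] = −2.858, so [Co³⁺(aq)] ≈ 0.0014 M.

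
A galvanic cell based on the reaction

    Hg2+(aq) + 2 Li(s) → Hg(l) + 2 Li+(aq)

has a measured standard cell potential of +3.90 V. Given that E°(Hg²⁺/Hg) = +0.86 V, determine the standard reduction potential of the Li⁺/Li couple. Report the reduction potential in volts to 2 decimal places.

In the reaction as written the Hg²⁺/Hg couple is reduced (cathode) and Li⁺/Li is oxidized (anode), so E°cell = E°(Hg²⁺/Hg) − E°(Li⁺/Li).
E°(Li⁺/Li) = E°(cathode) − E°cell = +0.86 − (+3.90) = −3.04 V.

−3.04 V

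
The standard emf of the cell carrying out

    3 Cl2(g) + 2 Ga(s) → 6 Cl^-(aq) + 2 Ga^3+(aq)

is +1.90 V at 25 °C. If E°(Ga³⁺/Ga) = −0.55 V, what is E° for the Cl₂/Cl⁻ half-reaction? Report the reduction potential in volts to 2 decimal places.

In the reaction as written the Cl₂/Cl⁻ couple is reduced (cathode) and Ga³⁺/Ga is oxidized (anode), so E°cell = E°(Cl₂/Cl⁻) − E°(Ga³⁺/Ga).
E°(Cl₂/Cl⁻) = E°cell + E°(anode) = +1.90 + (−0.55) = +1.35 V.

+1.35 V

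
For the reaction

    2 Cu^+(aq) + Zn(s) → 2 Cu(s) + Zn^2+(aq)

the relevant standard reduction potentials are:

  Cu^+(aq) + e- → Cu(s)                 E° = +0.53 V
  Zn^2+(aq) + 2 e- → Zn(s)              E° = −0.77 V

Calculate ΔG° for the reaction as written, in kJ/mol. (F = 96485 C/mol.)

−251 kJ/mol

In the reaction as written Cu^+(aq) is reduced, so the Cu⁺/Cu couple is the cathode and Zn²⁺/Zn is the anode.
E°cell = +0.53 − (−0.77) = +1.30 V; balancing electrons gives n = 2.
ΔG° = −nFE°cell = −(2)(96485)(+1.30) J/mol = −251 kJ/mol.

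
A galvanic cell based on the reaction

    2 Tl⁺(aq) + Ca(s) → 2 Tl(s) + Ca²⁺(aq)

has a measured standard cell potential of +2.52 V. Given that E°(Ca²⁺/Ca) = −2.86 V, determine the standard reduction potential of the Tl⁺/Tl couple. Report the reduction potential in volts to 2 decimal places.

In the reaction as written the Tl⁺/Tl couple is reduced (cathode) and Ca²⁺/Ca is oxidized (anode), so E°cell = E°(Tl⁺/Tl) − E°(Ca²⁺/Ca).
E°(Tl⁺/Tl) = E°cell + E°(anode) = +2.52 + (−2.86) = −0.34 V.

−0.34 V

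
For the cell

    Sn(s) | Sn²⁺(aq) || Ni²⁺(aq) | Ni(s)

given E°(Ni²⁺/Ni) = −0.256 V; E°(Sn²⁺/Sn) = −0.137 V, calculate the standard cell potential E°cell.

By convention the left-hand electrode in cell notation is the anode (oxidation) and the right-hand electrode is the cathode (reduction).
E°cell = E°(right) − E°(left) = −0.256 − (−0.137) = −0.119 V.
The negative sign shows that, as written, the cell would require an external voltage to drive the reaction.

−0.119 V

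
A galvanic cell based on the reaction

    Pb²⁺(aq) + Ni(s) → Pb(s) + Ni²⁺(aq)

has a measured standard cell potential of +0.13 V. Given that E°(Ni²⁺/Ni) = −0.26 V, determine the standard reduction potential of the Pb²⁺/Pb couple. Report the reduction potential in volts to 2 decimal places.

In the reaction as written the Pb²⁺/Pb couple is reduced (cathode) and Ni²⁺/Ni is oxidized (anode), so E°cell = E°(Pb²⁺/Pb) − E°(Ni²⁺/Ni).
E°(Pb²⁺/Pb) = E°cell + E°(anode) = +0.13 + (−0.26) = −0.13 V.

−0.13 V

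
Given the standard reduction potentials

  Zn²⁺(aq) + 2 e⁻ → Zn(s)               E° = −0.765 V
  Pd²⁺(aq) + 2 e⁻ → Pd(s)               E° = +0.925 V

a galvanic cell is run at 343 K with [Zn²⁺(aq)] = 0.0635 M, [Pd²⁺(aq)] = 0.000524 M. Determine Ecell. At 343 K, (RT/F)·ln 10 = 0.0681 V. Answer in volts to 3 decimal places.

+1.619 V

The Pd²⁺/Pd couple has the more positive E°, so it is the cathode; Zn²⁺/Zn is the anode.
The standard potential is +0.925 − (−0.765) = +1.690 V and the balanced reaction transfers n = 2 electrons.
Balancing gives Pd²⁺(aq) + Zn(s) → Pd(s) + Zn²⁺(aq); hence Q = [Zn²⁺(aq)] / [Pd²⁺(aq)] = 121 (log Q = 2.083).
Applying E = E° − (RT ln10/nF)·log Q gives +1.690 − (0.0681/2)(2.083) = +1.619 V.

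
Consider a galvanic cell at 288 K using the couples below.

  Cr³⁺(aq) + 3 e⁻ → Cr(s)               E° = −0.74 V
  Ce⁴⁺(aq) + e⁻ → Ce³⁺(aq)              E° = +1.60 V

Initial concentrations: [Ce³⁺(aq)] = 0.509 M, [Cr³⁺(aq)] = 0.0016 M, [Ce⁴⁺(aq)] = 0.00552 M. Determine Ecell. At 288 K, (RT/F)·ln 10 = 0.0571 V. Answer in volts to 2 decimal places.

+2.28 V

The Ce⁴⁺/Ce³⁺ couple has the more positive E°, so it is the cathode; Cr³⁺/Cr is the anode.
E°cell = +1.60 − (−0.74) = +2.34 V, with n = 3 electrons transferred.
For the overall reaction 3 Ce⁴⁺(aq) + Cr(s) → 3 Ce³⁺(aq) + Cr³⁺(aq), Q = ([Ce³⁺(aq)]^3·[Cr³⁺(aq)]) / [Ce⁴⁺(aq)]^3 = 1.25×10^3, giving log Q = 3.098.
E = E° − (0.0571/n)·log Q = +2.34 − (0.0571/3)(3.098) = +2.28 V.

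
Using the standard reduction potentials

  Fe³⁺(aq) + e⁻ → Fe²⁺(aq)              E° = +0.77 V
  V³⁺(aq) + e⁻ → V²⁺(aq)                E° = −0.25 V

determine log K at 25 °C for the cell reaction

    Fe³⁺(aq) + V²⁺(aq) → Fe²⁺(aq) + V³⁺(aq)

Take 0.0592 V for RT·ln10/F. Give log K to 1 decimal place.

log K = 17.2

The Fe³⁺/Fe²⁺ couple is reduced (cathode); E°cell = +0.77 − (−0.25) = +1.02 V with n = 1.
At equilibrium E = 0, so log K = nE°cell / 0.0592 = (1)(+1.02) / 0.0592 = 17.2.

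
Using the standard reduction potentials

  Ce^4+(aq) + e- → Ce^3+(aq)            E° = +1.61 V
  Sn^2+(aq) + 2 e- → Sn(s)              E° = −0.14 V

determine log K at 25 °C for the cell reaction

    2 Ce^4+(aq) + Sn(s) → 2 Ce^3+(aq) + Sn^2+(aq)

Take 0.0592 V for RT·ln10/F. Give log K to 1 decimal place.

The Ce⁴⁺/Ce³⁺ couple is reduced (cathode); E°cell = +1.61 − (−0.14) = +1.75 V with n = 2.
At equilibrium E = 0, so log K = nE°cell / 0.0592 = (2)(+1.75) / 0.0592 = 59.1.

log K = 59.1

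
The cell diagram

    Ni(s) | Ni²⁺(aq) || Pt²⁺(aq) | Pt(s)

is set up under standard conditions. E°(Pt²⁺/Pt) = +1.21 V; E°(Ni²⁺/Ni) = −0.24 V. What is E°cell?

+1.45 V

By convention the left-hand electrode in cell notation is the anode (oxidation) and the right-hand electrode is the cathode (reduction).
E°cell = E°(right) − E°(left) = +1.21 − (−0.24) = +1.45 V.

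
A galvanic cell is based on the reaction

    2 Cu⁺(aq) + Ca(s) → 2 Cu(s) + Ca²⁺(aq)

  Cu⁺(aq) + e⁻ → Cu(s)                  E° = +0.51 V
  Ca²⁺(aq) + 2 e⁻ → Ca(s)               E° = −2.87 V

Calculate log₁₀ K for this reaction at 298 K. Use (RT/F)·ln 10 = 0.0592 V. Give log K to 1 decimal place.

The Cu⁺/Cu couple is reduced (cathode); E°cell = +0.51 − (−2.87) = +3.38 V with n = 2.
At equilibrium E = 0, so log K = nE°cell / 0.0592 = (2)(+3.38) / 0.0592 = 114.2.

log K = 114.2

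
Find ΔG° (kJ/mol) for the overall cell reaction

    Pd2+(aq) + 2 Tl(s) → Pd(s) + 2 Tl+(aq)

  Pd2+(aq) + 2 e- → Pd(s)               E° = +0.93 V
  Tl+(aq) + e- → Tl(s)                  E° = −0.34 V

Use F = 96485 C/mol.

−245 kJ/mol

In the reaction as written Pd2+(aq) is reduced, so the Pd²⁺/Pd couple is the cathode and Tl⁺/Tl is the anode.
E°cell = +0.93 − (−0.34) = +1.27 V; balancing electrons gives n = 2.
ΔG° = −nFE°cell = −(2)(96485)(+1.27) J/mol = −245 kJ/mol.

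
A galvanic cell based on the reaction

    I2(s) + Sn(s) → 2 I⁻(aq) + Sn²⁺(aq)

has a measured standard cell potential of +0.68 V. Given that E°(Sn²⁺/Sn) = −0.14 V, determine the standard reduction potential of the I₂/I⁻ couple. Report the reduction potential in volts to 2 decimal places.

+0.54 V

In the reaction as written the I₂/I⁻ couple is reduced (cathode) and Sn²⁺/Sn is oxidized (anode), so E°cell = E°(I₂/I⁻) − E°(Sn²⁺/Sn).
E°(I₂/I⁻) = E°cell + E°(anode) = +0.68 + (−0.14) = +0.54 V.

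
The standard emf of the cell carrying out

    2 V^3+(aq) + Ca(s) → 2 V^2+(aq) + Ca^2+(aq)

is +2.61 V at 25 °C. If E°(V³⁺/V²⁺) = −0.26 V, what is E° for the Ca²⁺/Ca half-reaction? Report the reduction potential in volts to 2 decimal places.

In the reaction as written the V³⁺/V²⁺ couple is reduced (cathode) and Ca²⁺/Ca is oxidized (anode), so E°cell = E°(V³⁺/V²⁺) − E°(Ca²⁺/Ca).
E°(Ca²⁺/Ca) = E°(cathode) − E°cell = −0.26 − (+2.61) = −2.87 V.

−2.87 V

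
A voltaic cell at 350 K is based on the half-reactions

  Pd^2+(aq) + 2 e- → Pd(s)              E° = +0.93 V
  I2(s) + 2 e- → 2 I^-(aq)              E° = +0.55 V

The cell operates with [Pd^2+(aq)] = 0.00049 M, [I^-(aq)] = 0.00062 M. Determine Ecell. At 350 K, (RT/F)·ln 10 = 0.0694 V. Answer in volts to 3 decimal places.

+0.043 V

Pd²⁺/Pd is reduced (cathode, E° = +0.93 V) and I₂/I⁻ is oxidized (anode).
E°cell = E°cat − E°an = +0.93 − (+0.55) = +0.38 V; n = 2.
For the overall reaction Pd^2+(aq) + 2 I^-(aq) → Pd(s) + I2(s), Q = 1 / ([Pd^2+(aq)]·[I^-(aq)]^2) = 5.31×10^9, giving log Q = 9.725.
Applying E = E° − (RT ln10/nF)·log Q gives +0.38 − (0.0694/2)(9.725) = +0.043 V.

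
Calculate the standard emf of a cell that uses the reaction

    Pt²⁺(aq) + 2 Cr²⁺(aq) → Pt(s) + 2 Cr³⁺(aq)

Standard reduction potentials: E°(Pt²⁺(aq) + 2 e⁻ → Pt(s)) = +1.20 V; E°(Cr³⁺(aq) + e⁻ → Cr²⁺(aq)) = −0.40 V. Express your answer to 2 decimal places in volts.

+1.60 V

Pt²⁺(aq) gains electrons, so the Pt²⁺/Pt couple is the cathode; the Cr³⁺/Cr²⁺ couple is the anode.
E°cell = E°(cathode) − E°(anode) = +1.20 − (−0.40) = +1.60 V.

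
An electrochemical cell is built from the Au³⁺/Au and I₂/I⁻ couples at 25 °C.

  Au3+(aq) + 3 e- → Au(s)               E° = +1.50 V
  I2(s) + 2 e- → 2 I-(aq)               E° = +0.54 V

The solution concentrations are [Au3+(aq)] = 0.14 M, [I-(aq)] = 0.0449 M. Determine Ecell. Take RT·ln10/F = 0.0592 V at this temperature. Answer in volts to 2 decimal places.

+0.86 V

Since E°(Au³⁺/Au) > E°(I₂/I⁻), Au³⁺/Au serves as the cathode.
E°cell = E°cat − E°an = +1.50 − (+0.54) = +0.96 V; n = 6.
Balancing gives 2 Au3+(aq) + 6 I-(aq) → 2 Au(s) + 3 I2(s); hence Q = 1 / ([Au3+(aq)]^2·[I-(aq)]^6) = 6.23×10^9 (log Q = 9.794).
E = E° − (0.0592/n)·log Q = +0.96 − (0.0592/6)(9.794) = +0.86 V.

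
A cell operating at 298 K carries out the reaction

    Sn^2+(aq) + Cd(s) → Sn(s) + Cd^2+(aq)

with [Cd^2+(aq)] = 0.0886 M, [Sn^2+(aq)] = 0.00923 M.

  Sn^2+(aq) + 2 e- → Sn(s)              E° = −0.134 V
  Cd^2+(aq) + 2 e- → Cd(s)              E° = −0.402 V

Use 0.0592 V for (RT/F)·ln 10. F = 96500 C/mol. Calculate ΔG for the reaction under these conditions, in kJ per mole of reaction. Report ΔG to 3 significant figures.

The standard cell potential is −0.134 − (−0.402) = +0.268 V, with n = 2 electrons in the balanced equation.
Q = [Cd^2+(aq)] / [Sn^2+(aq)] = 9.6, so log Q = 0.982 and E = +0.268 − (0.0592/2)(0.982) = +0.2389 V.
Then ΔG = −nFE = −2 × 96500 × +0.2389 J/mol = −46.1 kJ/mol.

−46.1 kJ/mol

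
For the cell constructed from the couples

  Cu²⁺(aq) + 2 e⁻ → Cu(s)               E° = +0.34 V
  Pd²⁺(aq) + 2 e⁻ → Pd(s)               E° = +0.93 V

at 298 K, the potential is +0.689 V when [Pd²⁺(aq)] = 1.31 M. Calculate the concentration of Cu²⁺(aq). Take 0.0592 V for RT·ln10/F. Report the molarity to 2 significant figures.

0.00059 M

The Pd²⁺/Pd couple has the larger reduction potential, so it is the cathode: E°cell = +0.93 − (+0.34) = +0.59 V and n = 2.
Rearranging E = E° − (0.0592/n)·log Q gives log Q = 2(+0.59 − (+0.689))/0.0592 = −3.345.
The balanced reaction is Pd²⁺(aq) + Cu(s) → Pd(s) + Cu²⁺(aq), so Q = [Cu²⁺(aq)] / [Pd²⁺(aq)].
Solving for the unknown gives log [Cu²⁺(aq)] = −3.228, so [Cu²⁺(aq)] ≈ 0.00059 M.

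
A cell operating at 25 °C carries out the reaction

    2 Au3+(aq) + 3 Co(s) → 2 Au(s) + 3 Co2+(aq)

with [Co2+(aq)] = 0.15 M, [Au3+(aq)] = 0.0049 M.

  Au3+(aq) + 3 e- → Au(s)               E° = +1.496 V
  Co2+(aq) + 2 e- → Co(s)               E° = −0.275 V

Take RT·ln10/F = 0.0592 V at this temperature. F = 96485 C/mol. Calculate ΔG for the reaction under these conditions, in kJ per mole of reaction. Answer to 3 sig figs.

E°cell = +1.496 − (−0.275) = +1.771 V; the balanced reaction transfers n = 6 electrons.
The reaction quotient is [Co2+(aq)]^3 / [Au3+(aq)]^2 = 141; by Nernst, E = +1.771 − (0.0592/6)(2.148) = +1.7498 V.
ΔG = −nFE = −(6)(96485)(+1.7498) J/mol = −1010 kJ/mol.

−1010 kJ/mol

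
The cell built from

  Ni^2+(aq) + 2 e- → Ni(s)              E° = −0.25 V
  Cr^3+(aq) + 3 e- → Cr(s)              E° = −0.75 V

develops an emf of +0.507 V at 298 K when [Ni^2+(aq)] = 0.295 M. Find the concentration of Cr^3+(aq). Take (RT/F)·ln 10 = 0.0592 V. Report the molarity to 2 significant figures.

0.071 M

The Ni²⁺/Ni couple has the larger reduction potential, so it is the cathode: E°cell = −0.25 − (−0.75) = +0.50 V and n = 6.
Rearranging E = E° − (0.0592/n)·log Q gives log Q = 6(+0.50 − (+0.507))/0.0592 = −0.709.
For 3 Ni^2+(aq) + 2 Cr(s) → 3 Ni(s) + 2 Cr^3+(aq), the reaction quotient is Q = [Cr^3+(aq)]^2 / [Ni^2+(aq)]^3.
Isolating [Cr^3+(aq)] in Q = 10^{−0.709} yields log [Cr^3+(aq)] = −1.150, i.e. 0.071 M.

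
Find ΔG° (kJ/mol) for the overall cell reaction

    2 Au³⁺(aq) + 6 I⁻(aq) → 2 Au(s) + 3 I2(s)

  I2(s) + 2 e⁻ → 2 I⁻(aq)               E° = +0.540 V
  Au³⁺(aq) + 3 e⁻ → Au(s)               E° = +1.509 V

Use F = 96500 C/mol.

−561 kJ/mol

In the reaction as written Au³⁺(aq) is reduced, so the Au³⁺/Au couple is the cathode and I₂/I⁻ is the anode.
E°cell = +1.509 − (+0.540) = +0.969 V; balancing electrons gives n = 6.
ΔG° = −nFE°cell = −(6)(96500)(+0.969) J/mol = −561 kJ/mol.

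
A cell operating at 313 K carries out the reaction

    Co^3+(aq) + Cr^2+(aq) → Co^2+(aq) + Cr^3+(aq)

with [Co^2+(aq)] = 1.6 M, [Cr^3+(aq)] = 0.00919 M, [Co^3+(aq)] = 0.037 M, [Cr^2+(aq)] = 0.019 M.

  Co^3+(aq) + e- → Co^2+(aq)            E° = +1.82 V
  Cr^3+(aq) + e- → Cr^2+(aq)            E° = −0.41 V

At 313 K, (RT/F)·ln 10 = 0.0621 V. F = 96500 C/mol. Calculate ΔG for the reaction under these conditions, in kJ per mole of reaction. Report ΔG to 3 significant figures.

The standard cell potential is +1.82 − (−0.41) = +2.23 V, with n = 1 electron in the balanced equation.
Here Q = ([Co^2+(aq)]·[Cr^3+(aq)]) / ([Co^3+(aq)]·[Cr^2+(aq)]) = 20.9 (log Q = 1.320), giving E = +2.23 − (0.0621/1)·(1.320) = +2.1480 V.
ΔG = −nFE = −(1)(96500)(+2.1480) J/mol = −207 kJ/mol.

−207 kJ/mol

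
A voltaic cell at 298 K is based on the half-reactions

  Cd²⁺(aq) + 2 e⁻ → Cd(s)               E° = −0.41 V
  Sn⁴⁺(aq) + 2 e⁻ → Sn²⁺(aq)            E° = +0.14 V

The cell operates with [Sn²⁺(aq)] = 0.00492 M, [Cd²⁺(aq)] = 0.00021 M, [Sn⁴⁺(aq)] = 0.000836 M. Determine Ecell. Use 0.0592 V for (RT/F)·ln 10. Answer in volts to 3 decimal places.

Sn⁴⁺/Sn²⁺ is reduced (cathode, E° = +0.14 V) and Cd²⁺/Cd is oxidized (anode).
E°cell = +0.14 − (−0.41) = +0.55 V, with n = 2 electrons transferred.
For the overall reaction Sn⁴⁺(aq) + Cd(s) → Sn²⁺(aq) + Cd²⁺(aq), Q = ([Sn²⁺(aq)]·[Cd²⁺(aq)]) / [Sn⁴⁺(aq)] = 0.00124, giving log Q = −2.908.
Applying E = E° − (RT ln10/nF)·log Q gives +0.55 − (0.0592/2)(−2.908) = +0.636 V.

+0.636 V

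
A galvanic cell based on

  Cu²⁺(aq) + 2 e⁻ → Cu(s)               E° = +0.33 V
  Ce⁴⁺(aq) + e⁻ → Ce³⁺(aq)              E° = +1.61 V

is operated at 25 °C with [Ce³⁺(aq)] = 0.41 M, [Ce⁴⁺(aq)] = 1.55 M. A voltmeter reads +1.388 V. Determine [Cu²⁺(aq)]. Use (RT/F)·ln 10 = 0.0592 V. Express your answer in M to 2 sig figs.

0.0032 M

The Ce⁴⁺/Ce³⁺ couple has the larger reduction potential, so it is the cathode: E°cell = +1.61 − (+0.33) = +1.28 V and n = 2.
Since E = E° − (0.0592/n)·log Q, log Q = n(E° − E)/0.0592 = −3.649.
Balancing electrons gives 2 Ce⁴⁺(aq) + Cu(s) → 2 Ce³⁺(aq) + Cu²⁺(aq); thus Q = ([Ce³⁺(aq)]^2·[Cu²⁺(aq)]) / [Ce⁴⁺(aq)]^2.
Substituting the known concentrations and solving, log [Cu²⁺(aq)] = −2.494 and [Cu²⁺(aq)] = 0.0032 M.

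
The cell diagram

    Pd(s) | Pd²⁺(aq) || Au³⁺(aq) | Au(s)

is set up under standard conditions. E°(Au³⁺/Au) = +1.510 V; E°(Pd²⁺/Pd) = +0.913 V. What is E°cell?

+0.597 V

By convention the left-hand electrode in cell notation is the anode (oxidation) and the right-hand electrode is the cathode (reduction).
E°cell = E°(right) − E°(left) = +1.510 − (+0.913) = +0.597 V.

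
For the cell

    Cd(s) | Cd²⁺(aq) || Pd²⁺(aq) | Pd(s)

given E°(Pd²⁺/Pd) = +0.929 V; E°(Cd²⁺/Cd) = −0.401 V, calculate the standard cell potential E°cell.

+1.330 V

By convention the left-hand electrode in cell notation is the anode (oxidation) and the right-hand electrode is the cathode (reduction).
E°cell = E°(right) − E°(left) = +0.929 − (−0.401) = +1.330 V.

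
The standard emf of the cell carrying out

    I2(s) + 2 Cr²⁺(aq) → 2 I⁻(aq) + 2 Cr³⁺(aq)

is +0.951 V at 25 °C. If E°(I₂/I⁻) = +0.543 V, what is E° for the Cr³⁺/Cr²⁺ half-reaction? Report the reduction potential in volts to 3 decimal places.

−0.408 V

In the reaction as written the I₂/I⁻ couple is reduced (cathode) and Cr³⁺/Cr²⁺ is oxidized (anode), so E°cell = E°(I₂/I⁻) − E°(Cr³⁺/Cr²⁺).
E°(Cr³⁺/Cr²⁺) = E°(cathode) − E°cell = +0.543 − (+0.951) = −0.408 V.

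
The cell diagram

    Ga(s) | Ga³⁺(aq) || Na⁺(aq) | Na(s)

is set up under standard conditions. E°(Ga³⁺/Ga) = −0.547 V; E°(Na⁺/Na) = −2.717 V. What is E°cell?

−2.170 V

By convention the left-hand electrode in cell notation is the anode (oxidation) and the right-hand electrode is the cathode (reduction).
E°cell = E°(right) − E°(left) = −2.717 − (−0.547) = −2.170 V.
The negative sign shows that, as written, the cell would require an external voltage to drive the reaction.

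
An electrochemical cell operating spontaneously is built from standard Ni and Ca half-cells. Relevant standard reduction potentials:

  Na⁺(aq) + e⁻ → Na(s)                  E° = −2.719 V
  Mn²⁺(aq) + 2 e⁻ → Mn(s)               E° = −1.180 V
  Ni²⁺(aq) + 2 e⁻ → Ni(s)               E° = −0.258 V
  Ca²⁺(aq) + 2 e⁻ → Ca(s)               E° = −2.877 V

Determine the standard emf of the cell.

The Ni²⁺/Ni couple has the higher E°, so Ni ion is reduced (cathode) and Ca is oxidized (anode).
E°cell = E°(cathode) − E°(anode) = −0.258 − (−2.877) = +2.619 V.

+2.619 V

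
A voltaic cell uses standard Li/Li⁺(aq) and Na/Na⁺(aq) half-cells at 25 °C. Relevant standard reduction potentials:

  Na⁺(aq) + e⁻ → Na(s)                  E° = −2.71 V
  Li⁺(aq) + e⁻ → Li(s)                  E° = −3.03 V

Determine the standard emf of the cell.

Of the two couples in this cell, the one with the more positive reduction potential is reduced at the cathode: here that is Na⁺/Na (−2.71 V); Li⁺/Li (−3.03 V) is the anode.
E°cell = E°(cathode) − E°(anode) = −2.71 − (−3.03) = +0.32 V.

+0.32 V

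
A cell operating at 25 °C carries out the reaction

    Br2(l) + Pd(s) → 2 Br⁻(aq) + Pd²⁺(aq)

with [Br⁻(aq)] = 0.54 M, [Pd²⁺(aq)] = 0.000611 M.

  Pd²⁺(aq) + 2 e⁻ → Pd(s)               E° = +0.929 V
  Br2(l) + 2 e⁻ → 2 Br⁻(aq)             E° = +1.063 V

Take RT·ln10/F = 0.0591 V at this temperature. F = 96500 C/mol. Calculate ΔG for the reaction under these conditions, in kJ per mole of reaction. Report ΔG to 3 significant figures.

The standard cell potential is +1.063 − (+0.929) = +0.134 V, with n = 2 electrons in the balanced equation.
Here Q = [Br⁻(aq)]^2·[Pd²⁺(aq)] = 0.000178 (log Q = −3.749), giving E = +0.134 − (0.0591/2)·(−3.749) = +0.2448 V.
Then ΔG = −nFE = −2 × 96500 × +0.2448 J/mol = −47.2 kJ/mol.

−47.2 kJ/mol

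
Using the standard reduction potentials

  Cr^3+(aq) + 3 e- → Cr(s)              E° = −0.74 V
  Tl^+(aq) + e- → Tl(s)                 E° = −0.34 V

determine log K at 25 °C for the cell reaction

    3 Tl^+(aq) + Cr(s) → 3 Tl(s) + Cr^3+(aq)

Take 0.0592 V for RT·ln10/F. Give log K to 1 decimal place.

The Tl⁺/Tl couple is reduced (cathode); E°cell = −0.34 − (−0.74) = +0.40 V with n = 3.
At equilibrium E = 0, so log K = nE°cell / 0.0592 = (3)(+0.40) / 0.0592 = 20.3.

log K = 20.3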